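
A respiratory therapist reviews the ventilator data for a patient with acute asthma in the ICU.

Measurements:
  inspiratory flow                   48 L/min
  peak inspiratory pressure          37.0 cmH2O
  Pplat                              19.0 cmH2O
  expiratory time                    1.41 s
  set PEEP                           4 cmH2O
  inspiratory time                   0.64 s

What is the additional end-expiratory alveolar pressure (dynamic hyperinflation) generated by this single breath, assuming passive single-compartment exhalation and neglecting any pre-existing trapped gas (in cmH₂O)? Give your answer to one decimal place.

2.4

Flow: 48 L/min ÷ 60 = 0.8 L/s.
Vt = flow × Ti = 0.8 L/s × 0.64 s × 1000 mL/L = 512.0 mL.
R = (PIP − Pplat)/V̇ = (37.0 − 19.0) / 0.8 = 18.0/0.8 = 22.5 cmH2O·s/L.
C = Vt/(Pplat − PEEP) = 512.0 / (19.0 − 4) = 512.0/15.0 = 34.133 mL/cmH2O.
τ = R × C = 22.5 × 0.03413 L/cmH2O = 0.7679 s.
Fraction remaining = e^(−Te/τ) = e^(−1.41/0.7679) = 0.1594; trapped volume = 512.0 × 0.1594 = 81.613 mL.
Additional alveolar pressure from trapping ≈ V_trapped / C = 81.613 / 34.133 = 2.391 cmH2O.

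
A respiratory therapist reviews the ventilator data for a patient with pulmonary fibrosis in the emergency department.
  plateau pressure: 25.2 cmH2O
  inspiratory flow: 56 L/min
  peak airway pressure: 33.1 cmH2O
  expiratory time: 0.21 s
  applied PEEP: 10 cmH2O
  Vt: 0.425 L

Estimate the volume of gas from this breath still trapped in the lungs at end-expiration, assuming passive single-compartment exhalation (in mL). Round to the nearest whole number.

175

Flow: 56 L/min ÷ 60 = 0.9333 L/s.
R = (PIP − Pplat)/V̇ = (33.1 − 25.2) / 0.9333 = 7.9/0.9333 = 8.465 cmH2O·s/L.
C = Vt/(Pplat − PEEP) = 425.0 / (25.2 − 10) = 425.0/15.2 = 27.961 mL/cmH2O.
τ = R × C = 8.465 × 0.02796 L/cmH2O = 0.2367 s.
Fraction remaining = e^(−Te/τ) = e^(−0.21/0.2367) = 0.4118.
Trapped volume = 425.0 × 0.4118 = 175.02 mL.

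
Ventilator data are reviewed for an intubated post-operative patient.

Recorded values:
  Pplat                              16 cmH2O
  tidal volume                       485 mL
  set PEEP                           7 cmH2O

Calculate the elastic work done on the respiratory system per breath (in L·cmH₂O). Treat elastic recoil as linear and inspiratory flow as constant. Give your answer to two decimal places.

2.18

Elastic work ≈ ½ × (Pplat − PEEP) × Vt = 0.5 × (16 − 7) × 0.485 L = 0.5 × 9.0 × 0.485 = 2.183 L·cmH2O.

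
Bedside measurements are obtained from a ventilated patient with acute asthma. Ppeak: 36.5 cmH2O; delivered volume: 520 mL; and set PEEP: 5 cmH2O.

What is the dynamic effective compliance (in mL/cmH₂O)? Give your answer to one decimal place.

Dynamic compliance = Vt / (PIP − PEEP) = 520 / (36.5 − 5) = 520 / 31.5 = 16.508 mL/cmH2O.

16.5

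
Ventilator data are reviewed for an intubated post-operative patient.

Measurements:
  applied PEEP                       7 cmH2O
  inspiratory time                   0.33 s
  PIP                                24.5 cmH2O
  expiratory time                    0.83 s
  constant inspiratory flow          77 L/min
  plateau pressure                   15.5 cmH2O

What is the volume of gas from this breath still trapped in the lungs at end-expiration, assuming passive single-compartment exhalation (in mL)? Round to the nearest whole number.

39

Flow: 77 L/min ÷ 60 = 1.2833 L/s.
Vt = flow × Ti = 1.2833 L/s × 0.33 s × 1000 mL/L = 423.49 mL.
R = (PIP − Pplat)/V̇ = (24.5 − 15.5) / 1.2833 = 9.0/1.2833 = 7.013 cmH2O·s/L.
C = Vt/(Pplat − PEEP) = 423.49 / (15.5 − 7) = 423.49/8.5 = 49.822 mL/cmH2O.
τ = R × C = 7.013 × 0.04982 L/cmH2O = 0.3494 s.
Fraction remaining = e^(−Te/τ) = e^(−0.83/0.3494) = 0.09297.
Trapped volume = 423.49 × 0.09297 = 39.372 mL.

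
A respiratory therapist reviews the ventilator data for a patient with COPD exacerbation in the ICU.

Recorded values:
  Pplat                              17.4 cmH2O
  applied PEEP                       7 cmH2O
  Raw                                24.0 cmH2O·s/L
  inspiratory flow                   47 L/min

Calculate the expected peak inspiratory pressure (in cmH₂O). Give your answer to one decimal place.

Flow: 47 L/min ÷ 60 = 0.7833 L/s.
PIP = Pplat + Raw × flow = 17.4 + 24.0 × 0.7833 = 17.4 + 18.799 = 36.199 cmH2O.

36.2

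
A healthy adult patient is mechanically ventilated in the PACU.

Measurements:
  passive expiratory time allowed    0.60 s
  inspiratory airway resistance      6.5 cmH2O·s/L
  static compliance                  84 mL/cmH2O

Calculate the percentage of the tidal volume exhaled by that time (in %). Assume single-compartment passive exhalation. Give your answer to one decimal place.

66.7

τ = R × C = 6.5 × 84 mL/cmH2O = 6.5 × 0.084 L/cmH2O = 0.546 s.
Passive exhalation: V(t)/V₀ = e^(−t/τ) = e^(−0.60/0.546) = 0.3332.
Fraction exhaled = 1 − 0.3332 = 0.6668 → 66.68%.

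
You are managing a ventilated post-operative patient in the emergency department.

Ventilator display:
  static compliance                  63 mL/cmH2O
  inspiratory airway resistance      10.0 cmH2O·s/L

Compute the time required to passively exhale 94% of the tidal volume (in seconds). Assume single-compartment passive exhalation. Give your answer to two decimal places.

1.77

τ = R × C = 10.0 × 63 mL/cmH2O = 10.0 × 0.063 L/cmH2O = 0.63 s.
Exhaled fraction f = 1 − e^(−t/τ) → t = −τ·ln(1 − f) = −0.63·ln(0.06) = 1.772 s.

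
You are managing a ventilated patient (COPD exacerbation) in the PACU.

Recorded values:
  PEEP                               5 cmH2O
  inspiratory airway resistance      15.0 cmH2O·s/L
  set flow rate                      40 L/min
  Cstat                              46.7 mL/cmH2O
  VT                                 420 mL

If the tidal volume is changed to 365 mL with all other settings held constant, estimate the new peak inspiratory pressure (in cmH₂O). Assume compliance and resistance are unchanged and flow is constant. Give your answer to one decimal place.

22.8

Flow: 40 L/min ÷ 60 = 0.6667 L/s.
PIP = Vt/C + R·V̇ + PEEP (constant-flow equation of motion).
Only the elastic term changes: ΔPIP = ΔVt / C = (365 − 420) / 46.7 = -1.178 cmH2O.
Original PIP = 420/46.7 + 15.0×0.6667 + 5 = 23.994 cmH2O; new PIP = 23.994 + (-1.178) = 22.816 cmH2O.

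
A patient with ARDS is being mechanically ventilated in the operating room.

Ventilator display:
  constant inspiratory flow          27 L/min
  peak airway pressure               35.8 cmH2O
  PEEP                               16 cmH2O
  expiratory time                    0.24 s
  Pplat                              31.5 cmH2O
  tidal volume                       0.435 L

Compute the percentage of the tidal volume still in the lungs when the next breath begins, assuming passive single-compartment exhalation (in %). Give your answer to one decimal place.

Flow: 27 L/min ÷ 60 = 0.45 L/s.
R = (PIP − Pplat)/V̇ = (35.8 − 31.5) / 0.45 = 4.3/0.45 = 9.556 cmH2O·s/L.
C = Vt/(Pplat − PEEP) = 435.0 / (31.5 − 16) = 435.0/15.5 = 28.065 mL/cmH2O.
τ = R × C = 9.556 × 0.02807 L/cmH2O = 0.2682 s.
Fraction remaining at end-expiration = e^(−Te/τ) = e^(−0.24/0.2682) = 0.4087 → 40.87%.

40.9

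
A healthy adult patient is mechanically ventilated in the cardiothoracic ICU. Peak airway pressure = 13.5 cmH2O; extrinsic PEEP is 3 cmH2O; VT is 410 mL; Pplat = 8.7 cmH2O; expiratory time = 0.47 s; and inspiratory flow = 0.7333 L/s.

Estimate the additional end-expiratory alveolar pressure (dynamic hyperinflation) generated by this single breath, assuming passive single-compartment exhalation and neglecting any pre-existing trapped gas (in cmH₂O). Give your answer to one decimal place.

R = (PIP − Pplat)/V̇ = (13.5 − 8.7) / 0.7333 = 4.8/0.7333 = 6.546 cmH2O·s/L.
C = Vt/(Pplat − PEEP) = 410.0 / (8.7 − 3) = 410.0/5.7 = 71.93 mL/cmH2O.
τ = R × C = 6.546 × 0.07193 L/cmH2O = 0.4709 s.
Fraction remaining = e^(−Te/τ) = e^(−0.47/0.4709) = 0.3686; trapped volume = 410.0 × 0.3686 = 151.13 mL.
Additional alveolar pressure from trapping ≈ V_trapped / C = 151.13 / 71.93 = 2.101 cmH2O.

2.1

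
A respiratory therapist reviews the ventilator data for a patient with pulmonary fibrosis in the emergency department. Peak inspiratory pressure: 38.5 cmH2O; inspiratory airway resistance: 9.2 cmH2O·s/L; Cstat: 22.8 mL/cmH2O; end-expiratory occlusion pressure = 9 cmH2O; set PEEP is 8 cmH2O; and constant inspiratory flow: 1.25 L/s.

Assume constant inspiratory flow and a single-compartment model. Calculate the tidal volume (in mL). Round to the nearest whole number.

Total PEEP = 9 cmH2O (set 8 + intrinsic 1); this is the baseline alveolar pressure.
Equation of motion (constant flow): PIP = Vt/C + R·V̇ + PEEP.
Vt/C = PIP − R·V̇ − PEEP = 38.5 − 11.5 − 9 = 18.0 cmH2O.
Vt = C × 18.0 = 22.8 × 18.0 = 410.4 mL.

410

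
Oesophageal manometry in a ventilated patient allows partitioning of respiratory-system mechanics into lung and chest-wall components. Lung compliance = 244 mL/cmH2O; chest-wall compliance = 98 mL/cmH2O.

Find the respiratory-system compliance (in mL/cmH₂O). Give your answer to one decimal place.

Lung and chest wall are elastances in series: 1/Crs = 1/CL + 1/Ccw.
1/Crs = 1/244 + 1/98 = 0.0143.
Crs = 69.93 mL/cmH2O.

69.9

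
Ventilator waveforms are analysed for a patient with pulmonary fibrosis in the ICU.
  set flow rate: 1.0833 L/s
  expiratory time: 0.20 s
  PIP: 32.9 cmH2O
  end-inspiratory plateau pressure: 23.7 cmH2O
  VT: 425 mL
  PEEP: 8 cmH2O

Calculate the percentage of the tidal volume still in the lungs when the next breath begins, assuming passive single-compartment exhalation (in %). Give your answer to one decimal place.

41.9

R = (PIP − Pplat)/V̇ = (32.9 − 23.7) / 1.0833 = 9.2/1.0833 = 8.493 cmH2O·s/L.
C = Vt/(Pplat − PEEP) = 425.0 / (23.7 − 8) = 425.0/15.7 = 27.07 mL/cmH2O.
τ = R × C = 8.493 × 0.02707 L/cmH2O = 0.2299 s.
Fraction remaining at end-expiration = e^(−Te/τ) = e^(−0.20/0.2299) = 0.419 → 41.9%.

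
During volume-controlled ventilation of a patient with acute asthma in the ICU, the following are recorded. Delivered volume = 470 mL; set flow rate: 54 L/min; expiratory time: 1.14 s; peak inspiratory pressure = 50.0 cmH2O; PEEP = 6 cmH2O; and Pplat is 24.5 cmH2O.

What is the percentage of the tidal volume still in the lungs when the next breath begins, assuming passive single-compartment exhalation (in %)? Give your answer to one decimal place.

Flow: 54 L/min ÷ 60 = 0.9 L/s.
R = (PIP − Pplat)/V̇ = (50.0 − 24.5) / 0.9 = 25.5/0.9 = 28.333 cmH2O·s/L.
C = Vt/(Pplat − PEEP) = 470.0 / (24.5 − 6) = 470.0/18.5 = 25.405 mL/cmH2O.
τ = R × C = 28.333 × 0.02541 L/cmH2O = 0.7199 s.
Fraction remaining at end-expiration = e^(−Te/τ) = e^(−1.14/0.7199) = 0.2052 → 20.52%.

20.5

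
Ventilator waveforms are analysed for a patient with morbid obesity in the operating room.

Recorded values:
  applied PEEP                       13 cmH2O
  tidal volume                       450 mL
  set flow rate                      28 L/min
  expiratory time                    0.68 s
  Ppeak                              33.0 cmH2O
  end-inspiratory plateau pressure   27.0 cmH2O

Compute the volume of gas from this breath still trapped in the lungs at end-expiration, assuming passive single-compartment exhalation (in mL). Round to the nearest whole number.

87

Flow: 28 L/min ÷ 60 = 0.4667 L/s.
R = (PIP − Pplat)/V̇ = (33.0 − 27.0) / 0.4667 = 6.0/0.4667 = 12.856 cmH2O·s/L.
C = Vt/(Pplat − PEEP) = 450.0 / (27.0 − 13) = 450.0/14.0 = 32.143 mL/cmH2O.
τ = R × C = 12.856 × 0.03214 L/cmH2O = 0.4132 s.
Fraction remaining = e^(−Te/τ) = e^(−0.68/0.4132) = 0.1929.
Trapped volume = 450.0 × 0.1929 = 86.805 mL.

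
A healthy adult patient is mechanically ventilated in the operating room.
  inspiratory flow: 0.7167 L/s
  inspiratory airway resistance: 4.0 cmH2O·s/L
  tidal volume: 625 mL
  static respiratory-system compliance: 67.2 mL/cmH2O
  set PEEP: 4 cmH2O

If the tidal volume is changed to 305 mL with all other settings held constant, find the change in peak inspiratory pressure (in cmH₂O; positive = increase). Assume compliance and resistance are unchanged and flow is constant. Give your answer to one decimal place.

PIP = Vt/C + R·V̇ + PEEP (constant-flow equation of motion).
Only the elastic term changes: ΔPIP = ΔVt / C = (305 − 625) / 67.2 = -4.762 cmH2O.

-4.8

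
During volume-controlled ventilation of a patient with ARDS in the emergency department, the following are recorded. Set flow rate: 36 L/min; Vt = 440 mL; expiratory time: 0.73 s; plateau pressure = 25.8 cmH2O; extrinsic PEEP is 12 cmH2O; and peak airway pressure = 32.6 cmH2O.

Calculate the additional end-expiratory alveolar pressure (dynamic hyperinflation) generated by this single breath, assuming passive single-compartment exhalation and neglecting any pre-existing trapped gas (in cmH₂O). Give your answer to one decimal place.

Flow: 36 L/min ÷ 60 = 0.6 L/s.
R = (PIP − Pplat)/V̇ = (32.6 − 25.8) / 0.6 = 6.8/0.6 = 11.333 cmH2O·s/L.
C = Vt/(Pplat − PEEP) = 440.0 / (25.8 − 12) = 440.0/13.8 = 31.884 mL/cmH2O.
τ = R × C = 11.333 × 0.03188 L/cmH2O = 0.3613 s.
Fraction remaining = e^(−Te/τ) = e^(−0.73/0.3613) = 0.1326; trapped volume = 440.0 × 0.1326 = 58.344 mL.
Additional alveolar pressure from trapping ≈ V_trapped / C = 58.344 / 31.884 = 1.83 cmH2O.

1.8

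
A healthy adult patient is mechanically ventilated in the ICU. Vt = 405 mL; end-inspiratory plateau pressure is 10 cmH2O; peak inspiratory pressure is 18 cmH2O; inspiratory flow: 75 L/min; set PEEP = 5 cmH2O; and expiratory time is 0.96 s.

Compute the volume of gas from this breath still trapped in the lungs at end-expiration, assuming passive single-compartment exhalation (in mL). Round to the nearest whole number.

Flow: 75 L/min ÷ 60 = 1.25 L/s.
R = (PIP − Pplat)/V̇ = (18 − 10) / 1.25 = 8.0/1.25 = 6.4 cmH2O·s/L.
C = Vt/(Pplat − PEEP) = 405.0 / (10 − 5) = 405.0/5.0 = 81.0 mL/cmH2O.
τ = R × C = 6.4 × 0.081 L/cmH2O = 0.5184 s.
Fraction remaining = e^(−Te/τ) = e^(−0.96/0.5184) = 0.1569.
Trapped volume = 405.0 × 0.1569 = 63.545 mL.

64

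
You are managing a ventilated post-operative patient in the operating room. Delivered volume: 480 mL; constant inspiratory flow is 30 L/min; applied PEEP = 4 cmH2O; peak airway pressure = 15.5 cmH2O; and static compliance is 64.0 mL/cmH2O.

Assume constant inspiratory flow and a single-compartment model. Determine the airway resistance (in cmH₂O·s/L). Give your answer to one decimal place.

8.0

Flow: 30 L/min ÷ 60 = 0.5 L/s.
Equation of motion (constant flow): PIP = Vt/C + R·V̇ + PEEP.
R·V̇ = PIP − Vt/C − PEEP = 15.5 − 480/64.0 − 4 = 15.5 − 7.5 − 4 = 4.0 cmH2O.
R = 4.0 / 0.5 = 8.0 cmH2O·s/L.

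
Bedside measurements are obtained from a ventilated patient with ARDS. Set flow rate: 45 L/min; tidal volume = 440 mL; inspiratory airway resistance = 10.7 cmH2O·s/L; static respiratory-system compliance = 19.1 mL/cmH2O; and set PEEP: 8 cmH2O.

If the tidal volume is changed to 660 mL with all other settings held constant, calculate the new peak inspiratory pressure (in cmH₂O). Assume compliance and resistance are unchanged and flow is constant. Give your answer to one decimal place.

50.6

Flow: 45 L/min ÷ 60 = 0.75 L/s.
PIP = Vt/C + R·V̇ + PEEP (constant-flow equation of motion).
Only the elastic term changes: ΔPIP = ΔVt / C = (660 − 440) / 19.1 = 11.518 cmH2O.
Original PIP = 440/19.1 + 10.7×0.75 + 8 = 39.062 cmH2O; new PIP = 39.062 + (11.518) = 50.58 cmH2O.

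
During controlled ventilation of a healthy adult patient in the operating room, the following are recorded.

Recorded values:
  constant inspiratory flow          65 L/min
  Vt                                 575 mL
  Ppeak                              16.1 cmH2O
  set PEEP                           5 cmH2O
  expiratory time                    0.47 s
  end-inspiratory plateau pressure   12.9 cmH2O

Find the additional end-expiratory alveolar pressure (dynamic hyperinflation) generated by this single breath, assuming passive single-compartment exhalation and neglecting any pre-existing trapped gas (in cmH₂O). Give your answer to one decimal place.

Flow: 65 L/min ÷ 60 = 1.0833 L/s.
R = (PIP − Pplat)/V̇ = (16.1 − 12.9) / 1.0833 = 3.2/1.0833 = 2.954 cmH2O·s/L.
C = Vt/(Pplat − PEEP) = 575.0 / (12.9 − 5) = 575.0/7.9 = 72.785 mL/cmH2O.
τ = R × C = 2.954 × 0.07279 L/cmH2O = 0.215 s.
Fraction remaining = e^(−Te/τ) = e^(−0.47/0.215) = 0.1124; trapped volume = 575.0 × 0.1124 = 64.63 mL.
Additional alveolar pressure from trapping ≈ V_trapped / C = 64.63 / 72.785 = 0.888 cmH2O.

0.9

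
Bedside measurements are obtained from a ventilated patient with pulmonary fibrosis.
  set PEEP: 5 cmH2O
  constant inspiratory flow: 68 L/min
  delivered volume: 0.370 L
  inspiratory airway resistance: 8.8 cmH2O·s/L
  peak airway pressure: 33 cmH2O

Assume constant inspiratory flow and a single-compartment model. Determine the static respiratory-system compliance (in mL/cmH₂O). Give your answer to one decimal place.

20.5

Flow: 68 L/min ÷ 60 = 1.1333 L/s.
Equation of motion (constant flow): PIP = Vt/C + R·V̇ + PEEP.
Vt/C = PIP − R·V̇ − PEEP = 33 − 8.8×1.1333 − 5 = 33 − 9.973 − 5 = 18.027 cmH2O.
C = Vt / 18.027 = 370 / 18.027 = 20.525 mL/cmH2O.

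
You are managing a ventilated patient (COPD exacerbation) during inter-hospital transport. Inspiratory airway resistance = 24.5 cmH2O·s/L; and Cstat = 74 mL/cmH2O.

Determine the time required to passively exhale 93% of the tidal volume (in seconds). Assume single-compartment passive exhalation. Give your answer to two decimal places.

4.82

τ = R × C = 24.5 × 74 mL/cmH2O = 24.5 × 0.074 L/cmH2O = 1.813 s.
Exhaled fraction f = 1 − e^(−t/τ) → t = −τ·ln(1 − f) = −1.813·ln(0.07) = 4.821 s.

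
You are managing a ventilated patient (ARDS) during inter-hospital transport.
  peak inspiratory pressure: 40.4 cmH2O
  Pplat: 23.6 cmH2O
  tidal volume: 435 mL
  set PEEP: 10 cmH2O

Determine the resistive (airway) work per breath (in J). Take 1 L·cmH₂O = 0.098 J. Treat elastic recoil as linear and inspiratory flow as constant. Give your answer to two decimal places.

With constant inspiratory flow the resistive pressure is constant at PIP − Pplat = 40.4 − 23.6 = 16.8 cmH2O, so resistive work = 16.8 × 0.435 = 7.308 L·cmH2O.
× 0.098 J/(L·cmH2O) → 0.7162 J.

0.72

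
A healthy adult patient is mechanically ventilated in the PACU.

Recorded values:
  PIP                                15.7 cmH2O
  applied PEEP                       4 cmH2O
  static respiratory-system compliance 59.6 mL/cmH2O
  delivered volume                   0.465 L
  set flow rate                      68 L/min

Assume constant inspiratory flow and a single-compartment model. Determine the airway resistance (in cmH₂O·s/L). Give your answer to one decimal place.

3.4

Flow: 68 L/min ÷ 60 = 1.1333 L/s.
Equation of motion (constant flow): PIP = Vt/C + R·V̇ + PEEP.
R·V̇ = PIP − Vt/C − PEEP = 15.7 − 465/59.6 − 4 = 15.7 − 7.802 − 4 = 3.898 cmH2O.
R = 3.898 / 1.1333 = 3.44 cmH2O·s/L.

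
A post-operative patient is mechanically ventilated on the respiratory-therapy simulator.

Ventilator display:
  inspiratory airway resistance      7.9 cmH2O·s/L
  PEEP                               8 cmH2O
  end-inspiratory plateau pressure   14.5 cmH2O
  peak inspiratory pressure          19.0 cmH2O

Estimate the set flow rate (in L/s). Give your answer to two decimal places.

flow = (PIP − Pplat) / Raw = 4.5 / 7.9 = 0.5696 L/s.

0.57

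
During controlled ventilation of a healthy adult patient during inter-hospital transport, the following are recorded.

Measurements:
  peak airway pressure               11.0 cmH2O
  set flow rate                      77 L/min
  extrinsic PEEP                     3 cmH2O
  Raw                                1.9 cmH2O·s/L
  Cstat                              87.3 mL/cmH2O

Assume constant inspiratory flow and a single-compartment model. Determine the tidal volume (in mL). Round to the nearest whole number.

Flow: 77 L/min ÷ 60 = 1.2833 L/s.
Equation of motion (constant flow): PIP = Vt/C + R·V̇ + PEEP.
Vt/C = PIP − R·V̇ − PEEP = 11.0 − 2.438 − 3 = 5.562 cmH2O.
Vt = C × 5.562 = 87.3 × 5.562 = 485.56 mL.

486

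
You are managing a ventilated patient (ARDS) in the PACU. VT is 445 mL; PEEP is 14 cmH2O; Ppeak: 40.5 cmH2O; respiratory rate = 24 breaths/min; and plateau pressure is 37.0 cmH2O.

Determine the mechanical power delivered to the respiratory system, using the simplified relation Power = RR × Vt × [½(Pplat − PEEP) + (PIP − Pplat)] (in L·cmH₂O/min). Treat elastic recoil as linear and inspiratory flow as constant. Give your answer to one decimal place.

Per-breath work = Vt × [½(Pplat−PEEP) + (PIP−Pplat)] = 0.445 × [0.5×23.0 + 3.5] = 0.445 × 15.0 = 6.675 L·cmH2O.
Power = 24 × 6.675 = 160.2 L·cmH2O/min.

160.2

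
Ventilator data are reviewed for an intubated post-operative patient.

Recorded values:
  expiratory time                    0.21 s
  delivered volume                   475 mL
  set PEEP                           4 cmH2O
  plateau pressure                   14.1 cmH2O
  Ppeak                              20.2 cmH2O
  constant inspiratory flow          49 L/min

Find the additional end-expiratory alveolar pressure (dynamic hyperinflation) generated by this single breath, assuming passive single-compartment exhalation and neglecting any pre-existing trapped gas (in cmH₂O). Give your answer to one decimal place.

5.6

Flow: 49 L/min ÷ 60 = 0.8167 L/s.
R = (PIP − Pplat)/V̇ = (20.2 − 14.1) / 0.8167 = 6.1/0.8167 = 7.469 cmH2O·s/L.
C = Vt/(Pplat − PEEP) = 475.0 / (14.1 − 4) = 475.0/10.1 = 47.03 mL/cmH2O.
τ = R × C = 7.469 × 0.04703 L/cmH2O = 0.3513 s.
Fraction remaining = e^(−Te/τ) = e^(−0.21/0.3513) = 0.55; trapped volume = 475.0 × 0.55 = 261.25 mL.
Additional alveolar pressure from trapping ≈ V_trapped / C = 261.25 / 47.03 = 5.555 cmH2O.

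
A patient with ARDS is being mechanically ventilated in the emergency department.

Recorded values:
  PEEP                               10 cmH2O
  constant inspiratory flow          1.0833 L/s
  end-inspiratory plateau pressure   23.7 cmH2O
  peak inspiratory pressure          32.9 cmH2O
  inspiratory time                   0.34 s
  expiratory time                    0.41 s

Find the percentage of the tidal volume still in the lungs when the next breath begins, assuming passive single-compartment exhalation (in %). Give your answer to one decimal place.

Vt = flow × Ti = 1.0833 L/s × 0.34 s × 1000 mL/L = 368.32 mL.
R = (PIP − Pplat)/V̇ = (32.9 − 23.7) / 1.0833 = 9.2/1.0833 = 8.493 cmH2O·s/L.
C = Vt/(Pplat − PEEP) = 368.32 / (23.7 − 10) = 368.32/13.7 = 26.885 mL/cmH2O.
τ = R × C = 8.493 × 0.02689 L/cmH2O = 0.2284 s.
Fraction remaining at end-expiration = e^(−Te/τ) = e^(−0.41/0.2284) = 0.1661 → 16.61%.

16.6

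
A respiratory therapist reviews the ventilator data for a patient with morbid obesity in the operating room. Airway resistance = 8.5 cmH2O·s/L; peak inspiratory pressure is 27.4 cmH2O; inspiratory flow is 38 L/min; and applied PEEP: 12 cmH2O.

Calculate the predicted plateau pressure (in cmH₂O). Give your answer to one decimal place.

22.0

Flow: 38 L/min ÷ 60 = 0.6333 L/s.
Pplat = PIP − Raw × flow = 27.4 − 8.5 × 0.6333 = 27.4 − 5.383 = 22.017 cmH2O.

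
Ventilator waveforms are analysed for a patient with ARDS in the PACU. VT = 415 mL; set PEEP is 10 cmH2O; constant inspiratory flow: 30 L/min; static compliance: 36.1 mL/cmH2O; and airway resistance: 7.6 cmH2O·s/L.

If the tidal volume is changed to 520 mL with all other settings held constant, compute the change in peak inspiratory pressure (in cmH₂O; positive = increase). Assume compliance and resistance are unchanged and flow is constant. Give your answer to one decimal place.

PIP = Vt/C + R·V̇ + PEEP (constant-flow equation of motion).
Only the elastic term changes: ΔPIP = ΔVt / C = (520 − 415) / 36.1 = 2.909 cmH2O.

2.9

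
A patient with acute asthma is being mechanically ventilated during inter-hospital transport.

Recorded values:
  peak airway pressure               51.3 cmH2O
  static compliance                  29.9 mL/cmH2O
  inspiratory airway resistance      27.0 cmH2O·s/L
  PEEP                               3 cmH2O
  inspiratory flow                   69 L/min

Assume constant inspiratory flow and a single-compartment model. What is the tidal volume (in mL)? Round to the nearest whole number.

516

Flow: 69 L/min ÷ 60 = 1.15 L/s.
Equation of motion (constant flow): PIP = Vt/C + R·V̇ + PEEP.
Vt/C = PIP − R·V̇ − PEEP = 51.3 − 31.05 − 3 = 17.25 cmH2O.
Vt = C × 17.25 = 29.9 × 17.25 = 515.78 mL.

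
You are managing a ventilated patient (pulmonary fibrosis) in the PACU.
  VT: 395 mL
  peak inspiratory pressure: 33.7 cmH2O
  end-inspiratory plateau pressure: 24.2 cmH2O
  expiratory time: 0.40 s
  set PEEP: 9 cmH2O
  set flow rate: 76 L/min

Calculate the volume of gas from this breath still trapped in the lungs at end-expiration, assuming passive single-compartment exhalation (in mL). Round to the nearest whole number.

Flow: 76 L/min ÷ 60 = 1.2667 L/s.
R = (PIP − Pplat)/V̇ = (33.7 − 24.2) / 1.2667 = 9.5/1.2667 = 7.5 cmH2O·s/L.
C = Vt/(Pplat − PEEP) = 395.0 / (24.2 − 9) = 395.0/15.2 = 25.987 mL/cmH2O.
τ = R × C = 7.5 × 0.02599 L/cmH2O = 0.1949 s.
Fraction remaining = e^(−Te/τ) = e^(−0.40/0.1949) = 0.1284.
Trapped volume = 395.0 × 0.1284 = 50.718 mL.

51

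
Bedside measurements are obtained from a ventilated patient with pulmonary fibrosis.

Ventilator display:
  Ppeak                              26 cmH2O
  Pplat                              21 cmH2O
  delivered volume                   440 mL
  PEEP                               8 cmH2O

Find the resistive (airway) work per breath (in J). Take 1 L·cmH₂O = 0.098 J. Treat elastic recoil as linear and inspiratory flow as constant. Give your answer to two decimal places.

0.22

With constant inspiratory flow the resistive pressure is constant at PIP − Pplat = 26 − 21 = 5.0 cmH2O, so resistive work = 5.0 × 0.440 = 2.2 L·cmH2O.
× 0.098 J/(L·cmH2O) → 0.2156 J.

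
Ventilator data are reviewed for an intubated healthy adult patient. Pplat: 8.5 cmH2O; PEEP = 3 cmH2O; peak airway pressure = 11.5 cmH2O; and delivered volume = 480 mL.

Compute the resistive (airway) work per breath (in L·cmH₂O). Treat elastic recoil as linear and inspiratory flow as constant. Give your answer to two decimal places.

1.44

With constant inspiratory flow the resistive pressure is constant at PIP − Pplat = 11.5 − 8.5 = 3.0 cmH2O, so resistive work = 3.0 × 0.480 = 1.44 L·cmH2O.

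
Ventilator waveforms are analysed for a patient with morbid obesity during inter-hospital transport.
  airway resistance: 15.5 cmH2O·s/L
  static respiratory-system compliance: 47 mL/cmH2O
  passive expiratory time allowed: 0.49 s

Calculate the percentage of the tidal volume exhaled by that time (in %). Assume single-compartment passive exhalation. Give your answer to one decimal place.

τ = R × C = 15.5 × 47 mL/cmH2O = 15.5 × 0.047 L/cmH2O = 0.7285 s.
Passive exhalation: V(t)/V₀ = e^(−t/τ) = e^(−0.49/0.7285) = 0.5104.
Fraction exhaled = 1 − 0.5104 = 0.4896 → 48.96%.

49.0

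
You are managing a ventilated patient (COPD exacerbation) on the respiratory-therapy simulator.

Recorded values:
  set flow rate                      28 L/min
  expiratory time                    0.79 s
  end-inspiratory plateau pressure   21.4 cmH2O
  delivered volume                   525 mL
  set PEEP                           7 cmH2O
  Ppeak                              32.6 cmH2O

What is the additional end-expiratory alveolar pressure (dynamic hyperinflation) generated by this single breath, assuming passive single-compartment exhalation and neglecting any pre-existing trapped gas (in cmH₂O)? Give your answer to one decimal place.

5.8

Flow: 28 L/min ÷ 60 = 0.4667 L/s.
R = (PIP − Pplat)/V̇ = (32.6 − 21.4) / 0.4667 = 11.2/0.4667 = 23.998 cmH2O·s/L.
C = Vt/(Pplat − PEEP) = 525.0 / (21.4 − 7) = 525.0/14.4 = 36.458 mL/cmH2O.
τ = R × C = 23.998 × 0.03646 L/cmH2O = 0.875 s.
Fraction remaining = e^(−Te/τ) = e^(−0.79/0.875) = 0.4054; trapped volume = 525.0 × 0.4054 = 212.84 mL.
Additional alveolar pressure from trapping ≈ V_trapped / C = 212.84 / 36.458 = 5.838 cmH2O.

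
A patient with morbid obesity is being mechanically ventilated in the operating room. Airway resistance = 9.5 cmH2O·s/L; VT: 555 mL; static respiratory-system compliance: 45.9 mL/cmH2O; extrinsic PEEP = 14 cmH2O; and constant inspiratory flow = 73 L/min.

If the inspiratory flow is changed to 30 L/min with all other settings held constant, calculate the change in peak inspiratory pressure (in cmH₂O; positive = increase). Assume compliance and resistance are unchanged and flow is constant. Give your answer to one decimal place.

-6.8

Flow: 73 L/min ÷ 60 = 1.2167 L/s.
New flow: 30 L/min ÷ 60 = 0.5 L/s.
PIP = Vt/C + R·V̇ + PEEP (constant-flow equation of motion).
Only the resistive term changes: ΔPIP = R × ΔV̇ = 9.5 × (0.5 − 1.2167) = 9.5 × -0.7167 = -6.809 cmH2O.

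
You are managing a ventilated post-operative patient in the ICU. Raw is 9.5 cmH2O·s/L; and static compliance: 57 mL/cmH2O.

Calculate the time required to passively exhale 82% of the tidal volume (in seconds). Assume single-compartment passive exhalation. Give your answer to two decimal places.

τ = R × C = 9.5 × 57 mL/cmH2O = 9.5 × 0.057 L/cmH2O = 0.5415 s.
Exhaled fraction f = 1 − e^(−t/τ) → t = −τ·ln(1 − f) = −0.5415·ln(0.18) = 0.9286 s.

0.93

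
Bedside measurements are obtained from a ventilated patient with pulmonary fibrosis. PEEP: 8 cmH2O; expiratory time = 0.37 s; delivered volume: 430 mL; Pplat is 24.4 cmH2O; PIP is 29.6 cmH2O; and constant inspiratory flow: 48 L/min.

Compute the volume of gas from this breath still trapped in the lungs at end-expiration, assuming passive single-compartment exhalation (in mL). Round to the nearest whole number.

49

Flow: 48 L/min ÷ 60 = 0.8 L/s.
R = (PIP − Pplat)/V̇ = (29.6 − 24.4) / 0.8 = 5.2/0.8 = 6.5 cmH2O·s/L.
C = Vt/(Pplat − PEEP) = 430.0 / (24.4 − 8) = 430.0/16.4 = 26.22 mL/cmH2O.
τ = R × C = 6.5 × 0.02622 L/cmH2O = 0.1704 s.
Fraction remaining = e^(−Te/τ) = e^(−0.37/0.1704) = 0.114.
Trapped volume = 430.0 × 0.114 = 49.02 mL.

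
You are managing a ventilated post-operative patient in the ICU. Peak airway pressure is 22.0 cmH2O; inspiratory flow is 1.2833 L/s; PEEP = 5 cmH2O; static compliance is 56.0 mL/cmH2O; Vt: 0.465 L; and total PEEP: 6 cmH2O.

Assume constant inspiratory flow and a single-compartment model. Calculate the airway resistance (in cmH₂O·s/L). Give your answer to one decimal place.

Total PEEP = 6 cmH2O (set 5 + intrinsic 1); this is the baseline alveolar pressure.
Equation of motion (constant flow): PIP = Vt/C + R·V̇ + PEEP.
R·V̇ = PIP − Vt/C − PEEP = 22.0 − 465/56.0 − 6 = 22.0 − 8.304 − 6 = 7.696 cmH2O.
R = 7.696 / 1.2833 = 5.997 cmH2O·s/L.

6.0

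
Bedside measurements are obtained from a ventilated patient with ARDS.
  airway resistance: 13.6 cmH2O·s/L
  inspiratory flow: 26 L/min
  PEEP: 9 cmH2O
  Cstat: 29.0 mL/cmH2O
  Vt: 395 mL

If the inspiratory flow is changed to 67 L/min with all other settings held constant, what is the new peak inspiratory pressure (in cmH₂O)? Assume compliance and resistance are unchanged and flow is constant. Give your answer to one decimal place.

37.8

Flow: 26 L/min ÷ 60 = 0.4333 L/s.
New flow: 67 L/min ÷ 60 = 1.1167 L/s.
PIP = Vt/C + R·V̇ + PEEP (constant-flow equation of motion).
Only the resistive term changes: ΔPIP = R × ΔV̇ = 13.6 × (1.1167 − 0.4333) = 13.6 × 0.6834 = 9.294 cmH2O.
Original PIP = 395/29.0 + 13.6×0.4333 + 9 = 28.514 cmH2O; new PIP = 28.514 + (9.294) = 37.808 cmH2O.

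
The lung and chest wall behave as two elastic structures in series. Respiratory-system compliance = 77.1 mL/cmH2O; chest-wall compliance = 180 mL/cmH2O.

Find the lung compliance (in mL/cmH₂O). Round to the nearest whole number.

135

1/CL = 1/Crs − 1/Ccw.
1/CL = 1/77.1 − 1/180 = 0.007415.
CL = 134.86 mL/cmH2O.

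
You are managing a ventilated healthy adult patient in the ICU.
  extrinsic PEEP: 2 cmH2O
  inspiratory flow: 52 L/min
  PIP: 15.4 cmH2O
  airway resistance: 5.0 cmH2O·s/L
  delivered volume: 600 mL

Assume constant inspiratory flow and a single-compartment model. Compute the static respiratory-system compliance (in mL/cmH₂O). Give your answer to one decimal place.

66.2

Flow: 52 L/min ÷ 60 = 0.8667 L/s.
Equation of motion (constant flow): PIP = Vt/C + R·V̇ + PEEP.
Vt/C = PIP − R·V̇ − PEEP = 15.4 − 5.0×0.8667 − 2 = 15.4 − 4.334 − 2 = 9.066 cmH2O.
C = Vt / 9.066 = 600 / 9.066 = 66.181 mL/cmH2O.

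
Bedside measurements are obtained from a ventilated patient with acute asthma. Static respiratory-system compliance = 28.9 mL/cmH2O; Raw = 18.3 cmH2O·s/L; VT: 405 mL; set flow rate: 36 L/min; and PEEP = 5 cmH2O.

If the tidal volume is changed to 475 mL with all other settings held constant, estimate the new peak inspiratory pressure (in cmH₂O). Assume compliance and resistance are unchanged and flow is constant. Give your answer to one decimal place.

Flow: 36 L/min ÷ 60 = 0.6 L/s.
PIP = Vt/C + R·V̇ + PEEP (constant-flow equation of motion).
Only the elastic term changes: ΔPIP = ΔVt / C = (475 − 405) / 28.9 = 2.422 cmH2O.
Original PIP = 405/28.9 + 18.3×0.6 + 5 = 29.994 cmH2O; new PIP = 29.994 + (2.422) = 32.416 cmH2O.

32.4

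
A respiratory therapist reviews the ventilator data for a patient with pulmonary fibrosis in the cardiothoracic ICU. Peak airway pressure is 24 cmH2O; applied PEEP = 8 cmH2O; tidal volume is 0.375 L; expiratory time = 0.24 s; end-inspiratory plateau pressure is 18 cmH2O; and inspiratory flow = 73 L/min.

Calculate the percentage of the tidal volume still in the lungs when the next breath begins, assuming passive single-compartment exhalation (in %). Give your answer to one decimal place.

27.3

Flow: 73 L/min ÷ 60 = 1.2167 L/s.
R = (PIP − Pplat)/V̇ = (24 − 18) / 1.2167 = 6.0/1.2167 = 4.931 cmH2O·s/L.
C = Vt/(Pplat − PEEP) = 375.0 / (18 − 8) = 375.0/10.0 = 37.5 mL/cmH2O.
τ = R × C = 4.931 × 0.0375 L/cmH2O = 0.1849 s.
Fraction remaining at end-expiration = e^(−Te/τ) = e^(−0.24/0.1849) = 0.2731 → 27.31%.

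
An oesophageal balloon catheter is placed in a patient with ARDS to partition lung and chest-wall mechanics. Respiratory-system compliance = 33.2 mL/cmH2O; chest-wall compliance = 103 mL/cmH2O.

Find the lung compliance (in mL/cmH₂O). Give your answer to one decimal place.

1/CL = 1/Crs − 1/Ccw.
1/CL = 1/33.2 − 1/103 = 0.02041.
CL = 48.996 mL/cmH2O.

49.0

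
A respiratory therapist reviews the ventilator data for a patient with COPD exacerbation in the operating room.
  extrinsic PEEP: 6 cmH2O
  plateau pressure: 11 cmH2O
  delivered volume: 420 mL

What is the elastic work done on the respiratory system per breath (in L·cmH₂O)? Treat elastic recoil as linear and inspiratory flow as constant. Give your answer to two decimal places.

Elastic work ≈ ½ × (Pplat − PEEP) × Vt = 0.5 × (11 − 6) × 0.420 L = 0.5 × 5.0 × 0.420 = 1.05 L·cmH2O.

1.05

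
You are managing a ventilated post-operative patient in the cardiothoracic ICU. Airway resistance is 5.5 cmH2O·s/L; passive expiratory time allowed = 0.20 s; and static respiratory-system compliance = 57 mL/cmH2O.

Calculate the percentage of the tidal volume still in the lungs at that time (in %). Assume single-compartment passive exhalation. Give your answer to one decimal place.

τ = R × C = 5.5 × 57 mL/cmH2O = 5.5 × 0.057 L/cmH2O = 0.3135 s.
Passive exhalation: V(t)/V₀ = e^(−t/τ) = e^(−0.20/0.3135) = 0.5284.
Fraction remaining = 0.5284 → 52.84%.

52.8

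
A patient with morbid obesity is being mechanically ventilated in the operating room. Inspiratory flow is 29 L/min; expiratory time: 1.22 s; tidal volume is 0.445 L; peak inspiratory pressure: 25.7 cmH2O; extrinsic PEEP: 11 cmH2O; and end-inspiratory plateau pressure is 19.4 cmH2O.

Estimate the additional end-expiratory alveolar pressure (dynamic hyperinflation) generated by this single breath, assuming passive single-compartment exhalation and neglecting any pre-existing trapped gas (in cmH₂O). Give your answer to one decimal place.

1.4

Flow: 29 L/min ÷ 60 = 0.4833 L/s.
R = (PIP − Pplat)/V̇ = (25.7 − 19.4) / 0.4833 = 6.3/0.4833 = 13.035 cmH2O·s/L.
C = Vt/(Pplat − PEEP) = 445.0 / (19.4 − 11) = 445.0/8.4 = 52.976 mL/cmH2O.
τ = R × C = 13.035 × 0.05298 L/cmH2O = 0.6906 s.
Fraction remaining = e^(−Te/τ) = e^(−1.22/0.6906) = 0.1709; trapped volume = 445.0 × 0.1709 = 76.051 mL.
Additional alveolar pressure from trapping ≈ V_trapped / C = 76.051 / 52.976 = 1.436 cmH2O.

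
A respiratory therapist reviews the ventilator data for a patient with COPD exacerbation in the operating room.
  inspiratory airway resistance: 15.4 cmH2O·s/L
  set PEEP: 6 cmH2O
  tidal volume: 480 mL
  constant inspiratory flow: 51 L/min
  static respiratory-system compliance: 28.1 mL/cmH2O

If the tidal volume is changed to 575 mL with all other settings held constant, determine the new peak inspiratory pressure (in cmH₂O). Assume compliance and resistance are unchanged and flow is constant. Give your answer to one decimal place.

39.6

Flow: 51 L/min ÷ 60 = 0.85 L/s.
PIP = Vt/C + R·V̇ + PEEP (constant-flow equation of motion).
Only the elastic term changes: ΔPIP = ΔVt / C = (575 − 480) / 28.1 = 3.381 cmH2O.
Original PIP = 480/28.1 + 15.4×0.85 + 6 = 36.172 cmH2O; new PIP = 36.172 + (3.381) = 39.553 cmH2O.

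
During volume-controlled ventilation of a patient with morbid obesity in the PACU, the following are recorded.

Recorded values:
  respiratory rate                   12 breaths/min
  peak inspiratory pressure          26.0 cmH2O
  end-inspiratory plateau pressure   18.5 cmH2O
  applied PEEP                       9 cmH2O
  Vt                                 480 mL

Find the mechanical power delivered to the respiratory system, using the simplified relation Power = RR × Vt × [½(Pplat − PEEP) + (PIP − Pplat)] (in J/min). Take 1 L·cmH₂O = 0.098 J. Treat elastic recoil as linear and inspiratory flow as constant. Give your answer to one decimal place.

Per-breath work = Vt × [½(Pplat−PEEP) + (PIP−Pplat)] = 0.480 × [0.5×9.5 + 7.5] = 0.480 × 12.25 = 5.88 L·cmH2O.
Power = 12 × 5.88 = 70.56 L·cmH2O/min.
× 0.098 J/(L·cmH2O) → 6.915 J/min.

6.9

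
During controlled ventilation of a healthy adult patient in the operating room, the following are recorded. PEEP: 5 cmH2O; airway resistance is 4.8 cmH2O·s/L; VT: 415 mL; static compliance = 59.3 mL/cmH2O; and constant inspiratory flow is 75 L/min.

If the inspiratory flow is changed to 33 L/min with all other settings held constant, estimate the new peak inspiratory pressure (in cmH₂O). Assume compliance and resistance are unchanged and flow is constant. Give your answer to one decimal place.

Flow: 75 L/min ÷ 60 = 1.25 L/s.
New flow: 33 L/min ÷ 60 = 0.55 L/s.
PIP = Vt/C + R·V̇ + PEEP (constant-flow equation of motion).
Only the resistive term changes: ΔPIP = R × ΔV̇ = 4.8 × (0.55 − 1.25) = 4.8 × -0.7 = -3.36 cmH2O.
Original PIP = 415/59.3 + 4.8×1.25 + 5 = 17.998 cmH2O; new PIP = 17.998 + (-3.36) = 14.638 cmH2O.

14.6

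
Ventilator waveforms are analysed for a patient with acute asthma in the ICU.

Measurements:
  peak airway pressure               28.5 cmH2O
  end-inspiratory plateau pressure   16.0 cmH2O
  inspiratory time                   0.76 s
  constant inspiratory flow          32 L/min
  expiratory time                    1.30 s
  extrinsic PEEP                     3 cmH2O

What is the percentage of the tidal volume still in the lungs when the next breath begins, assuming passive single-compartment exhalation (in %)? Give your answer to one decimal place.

Flow: 32 L/min ÷ 60 = 0.5333 L/s.
Vt = flow × Ti = 0.5333 L/s × 0.76 s × 1000 mL/L = 405.31 mL.
R = (PIP − Pplat)/V̇ = (28.5 − 16.0) / 0.5333 = 12.5/0.5333 = 23.439 cmH2O·s/L.
C = Vt/(Pplat − PEEP) = 405.31 / (16.0 − 3) = 405.31/13.0 = 31.178 mL/cmH2O.
τ = R × C = 23.439 × 0.03118 L/cmH2O = 0.7308 s.
Fraction remaining at end-expiration = e^(−Te/τ) = e^(−1.30/0.7308) = 0.1688 → 16.88%.

16.9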